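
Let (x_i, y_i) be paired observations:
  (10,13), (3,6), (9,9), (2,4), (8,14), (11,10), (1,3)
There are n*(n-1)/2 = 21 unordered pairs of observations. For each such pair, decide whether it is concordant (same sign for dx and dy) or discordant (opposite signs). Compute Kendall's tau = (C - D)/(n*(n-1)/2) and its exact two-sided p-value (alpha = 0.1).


Step 1: Enumerate the 21 unordered pairs (i,j) with i<j and classify each by sign(x_j-x_i) * sign(y_j-y_i).
  (1,2):dx=-7,dy=-7->C; (1,3):dx=-1,dy=-4->C; (1,4):dx=-8,dy=-9->C; (1,5):dx=-2,dy=+1->D
  (1,6):dx=+1,dy=-3->D; (1,7):dx=-9,dy=-10->C; (2,3):dx=+6,dy=+3->C; (2,4):dx=-1,dy=-2->C
  (2,5):dx=+5,dy=+8->C; (2,6):dx=+8,dy=+4->C; (2,7):dx=-2,dy=-3->C; (3,4):dx=-7,dy=-5->C
  (3,5):dx=-1,dy=+5->D; (3,6):dx=+2,dy=+1->C; (3,7):dx=-8,dy=-6->C; (4,5):dx=+6,dy=+10->C
  (4,6):dx=+9,dy=+6->C; (4,7):dx=-1,dy=-1->C; (5,6):dx=+3,dy=-4->D; (5,7):dx=-7,dy=-11->C
  (6,7):dx=-10,dy=-7->C
Step 2: C = 17, D = 4, total pairs = 21.
Step 3: tau = (C - D)/(n(n-1)/2) = (17 - 4)/21 = 0.619048.
Step 4: Exact two-sided p-value (enumerate n! = 5040 permutations of y under H0): p = 0.069048.
Step 5: alpha = 0.1. reject H0.

tau_b = 0.6190 (C=17, D=4), p = 0.069048, reject H0.


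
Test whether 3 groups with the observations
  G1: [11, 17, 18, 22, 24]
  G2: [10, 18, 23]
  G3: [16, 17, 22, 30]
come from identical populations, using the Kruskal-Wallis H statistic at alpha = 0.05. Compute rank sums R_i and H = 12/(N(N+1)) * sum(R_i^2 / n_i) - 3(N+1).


Step 1: Combine all N = 12 observations and assign midranks.
sorted (value, group, rank): (10,G2,1), (11,G1,2), (16,G3,3), (17,G1,4.5), (17,G3,4.5), (18,G1,6.5), (18,G2,6.5), (22,G1,8.5), (22,G3,8.5), (23,G2,10), (24,G1,11), (30,G3,12)
Step 2: Sum ranks within each group.
R_1 = 32.5 (n_1 = 5)
R_2 = 17.5 (n_2 = 3)
R_3 = 28 (n_3 = 4)
Step 3: H = 12/(N(N+1)) * sum(R_i^2/n_i) - 3(N+1)
     = 12/(12*13) * (32.5^2/5 + 17.5^2/3 + 28^2/4) - 3*13
     = 0.076923 * 509.333 - 39
     = 0.179487.
Step 4: Ties present; correction factor C = 1 - 18/(12^3 - 12) = 0.989510. Corrected H = 0.179487 / 0.989510 = 0.181390.
Step 5: Under H0, H ~ chi^2(2); p-value = 0.913296.
Step 6: alpha = 0.05. fail to reject H0.

H = 0.1814, df = 2, p = 0.913296, fail to reject H0.


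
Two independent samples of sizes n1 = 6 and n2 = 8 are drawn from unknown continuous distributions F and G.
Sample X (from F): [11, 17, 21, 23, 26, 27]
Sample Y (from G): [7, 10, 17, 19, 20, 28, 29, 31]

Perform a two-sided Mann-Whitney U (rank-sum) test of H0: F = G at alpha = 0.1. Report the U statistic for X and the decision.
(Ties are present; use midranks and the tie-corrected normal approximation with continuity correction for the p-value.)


Step 1: Combine and sort all 14 observations; assign midranks.
sorted (value, group): (7,Y), (10,Y), (11,X), (17,X), (17,Y), (19,Y), (20,Y), (21,X), (23,X), (26,X), (27,X), (28,Y), (29,Y), (31,Y)
ranks: 7->1, 10->2, 11->3, 17->4.5, 17->4.5, 19->6, 20->7, 21->8, 23->9, 26->10, 27->11, 28->12, 29->13, 31->14
Step 2: Rank sum for X: R1 = 3 + 4.5 + 8 + 9 + 10 + 11 = 45.5.
Step 3: U_X = R1 - n1(n1+1)/2 = 45.5 - 6*7/2 = 45.5 - 21 = 24.5.
       U_Y = n1*n2 - U_X = 48 - 24.5 = 23.5.
Step 4: Ties are present, so use the tie-corrected normal approximation (with continuity correction) for the p-value.
Step 5: p-value = 1.000000; compare to alpha = 0.1. fail to reject H0.

U_X = 24.5, p = 1.000000, fail to reject H0 at alpha = 0.1.


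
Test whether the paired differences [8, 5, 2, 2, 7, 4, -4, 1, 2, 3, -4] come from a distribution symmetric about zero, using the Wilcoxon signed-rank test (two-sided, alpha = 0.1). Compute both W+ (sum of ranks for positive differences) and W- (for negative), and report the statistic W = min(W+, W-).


Step 1: Drop any zero differences (none here) and take |d_i|.
|d| = [8, 5, 2, 2, 7, 4, 4, 1, 2, 3, 4]
Step 2: Midrank |d_i| (ties get averaged ranks).
ranks: |8|->11, |5|->9, |2|->3, |2|->3, |7|->10, |4|->7, |4|->7, |1|->1, |2|->3, |3|->5, |4|->7
Step 3: Attach original signs; sum ranks with positive sign and with negative sign.
W+ = 11 + 9 + 3 + 3 + 10 + 7 + 1 + 3 + 5 = 52
W- = 7 + 7 = 14
(Check: W+ + W- = 66 should equal n(n+1)/2 = 66.)
Step 4: Test statistic W = min(W+, W-) = 14.
Step 5: Ties in |d|, so use the tie-corrected normal approximation.
        E[W] = n(n+1)/4 = 11*12/4 = 33.
        Tie groups: |d|=2 (t=3), |d|=4 (t=3); sum(t^3 - t) = 48.
        Var[W] = n(n+1)(2n+1)/24 - sum(t^3-t)/48 = 3036/24 - 48/48 = 125.5.
        z = (W - E[W]) / sqrt(Var[W]) = (14 - 33) / 11.2027 = -1.6960.
        Two-sided p = 2*Phi(z) = 0.089882.
Step 6: alpha = 0.1. reject H0.

W+ = 52, W- = 14, W = min = 14, p = 0.089882, reject H0.


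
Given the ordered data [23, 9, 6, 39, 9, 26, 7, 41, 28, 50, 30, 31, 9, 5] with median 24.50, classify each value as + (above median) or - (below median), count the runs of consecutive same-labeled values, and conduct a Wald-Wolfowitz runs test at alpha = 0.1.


Step 1: Compute median = 24.50; label A = above, B = below.
Labels in order: BBBABABAAAAABB  (n_A = 7, n_B = 7)
Step 2: Count runs R = 7.
Step 3: Under H0 (random ordering), E[R] = 2*n_A*n_B/(n_A+n_B) + 1 = 2*7*7/14 + 1 = 8.0000.
        Var[R] = 2*n_A*n_B*(2*n_A*n_B - n_A - n_B) / ((n_A+n_B)^2 * (n_A+n_B-1)) = 8232/2548 = 3.2308.
        SD[R] = 1.7974.
Step 4: Continuity-corrected z = (R + 0.5 - E[R]) / SD[R] = (7 + 0.5 - 8.0000) / 1.7974 = -0.2782.
Step 5: Two-sided p-value via normal approximation = 2*(1 - Phi(|z|)) = 0.780879.
Step 6: alpha = 0.1. fail to reject H0.

R = 7, z = -0.2782, p = 0.780879, fail to reject H0.


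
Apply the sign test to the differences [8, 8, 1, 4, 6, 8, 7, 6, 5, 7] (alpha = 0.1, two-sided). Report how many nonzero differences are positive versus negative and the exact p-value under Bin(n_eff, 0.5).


Step 1: Discard zero differences. Original n = 10; n_eff = number of nonzero differences = 10.
Nonzero differences (with sign): +8, +8, +1, +4, +6, +8, +7, +6, +5, +7
Step 2: Count signs: positive = 10, negative = 0.
Step 3: Under H0: P(positive) = 0.5, so the number of positives S ~ Bin(10, 0.5).
Step 4: Two-sided exact p-value = sum of Bin(10,0.5) probabilities at or below the observed probability = 0.001953.
Step 5: alpha = 0.1. reject H0.

n_eff = 10, pos = 10, neg = 0, p = 0.001953, reject H0.


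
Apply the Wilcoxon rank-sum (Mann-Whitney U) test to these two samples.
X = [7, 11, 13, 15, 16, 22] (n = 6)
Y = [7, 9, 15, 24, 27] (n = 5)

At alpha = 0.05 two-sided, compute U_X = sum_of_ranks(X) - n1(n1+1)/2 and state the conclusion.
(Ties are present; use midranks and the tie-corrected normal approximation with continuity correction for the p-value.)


Step 1: Combine and sort all 11 observations; assign midranks.
sorted (value, group): (7,X), (7,Y), (9,Y), (11,X), (13,X), (15,X), (15,Y), (16,X), (22,X), (24,Y), (27,Y)
ranks: 7->1.5, 7->1.5, 9->3, 11->4, 13->5, 15->6.5, 15->6.5, 16->8, 22->9, 24->10, 27->11
Step 2: Rank sum for X: R1 = 1.5 + 4 + 5 + 6.5 + 8 + 9 = 34.
Step 3: U_X = R1 - n1(n1+1)/2 = 34 - 6*7/2 = 34 - 21 = 13.
       U_Y = n1*n2 - U_X = 30 - 13 = 17.
Step 4: Ties are present, so use the tie-corrected normal approximation (with continuity correction) for the p-value.
Step 5: p-value = 0.783228; compare to alpha = 0.05. fail to reject H0.

U_X = 13, p = 0.783228, fail to reject H0 at alpha = 0.05.


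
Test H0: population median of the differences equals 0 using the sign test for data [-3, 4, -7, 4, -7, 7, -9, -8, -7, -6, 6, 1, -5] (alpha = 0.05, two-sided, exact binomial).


Step 1: Discard zero differences. Original n = 13; n_eff = number of nonzero differences = 13.
Nonzero differences (with sign): -3, +4, -7, +4, -7, +7, -9, -8, -7, -6, +6, +1, -5
Step 2: Count signs: positive = 5, negative = 8.
Step 3: Under H0: P(positive) = 0.5, so the number of positives S ~ Bin(13, 0.5).
Step 4: Two-sided exact p-value = sum of Bin(13,0.5) probabilities at or below the observed probability = 0.581055.
Step 5: alpha = 0.05. fail to reject H0.

n_eff = 13, pos = 5, neg = 8, p = 0.581055, fail to reject H0.


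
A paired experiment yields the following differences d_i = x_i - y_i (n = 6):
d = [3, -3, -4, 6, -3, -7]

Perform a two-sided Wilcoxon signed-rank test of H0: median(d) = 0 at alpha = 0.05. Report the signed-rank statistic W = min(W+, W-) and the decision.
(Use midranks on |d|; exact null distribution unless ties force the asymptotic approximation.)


Step 1: Drop any zero differences (none here) and take |d_i|.
|d| = [3, 3, 4, 6, 3, 7]
Step 2: Midrank |d_i| (ties get averaged ranks).
ranks: |3|->2, |3|->2, |4|->4, |6|->5, |3|->2, |7|->6
Step 3: Attach original signs; sum ranks with positive sign and with negative sign.
W+ = 2 + 5 = 7
W- = 2 + 4 + 2 + 6 = 14
(Check: W+ + W- = 21 should equal n(n+1)/2 = 21.)
Step 4: Test statistic W = min(W+, W-) = 7.
Step 5: Ties in |d|, so use the tie-corrected normal approximation.
        E[W] = n(n+1)/4 = 6*7/4 = 10.5.
        Tie groups: |d|=3 (t=3); sum(t^3 - t) = 24.
        Var[W] = n(n+1)(2n+1)/24 - sum(t^3-t)/48 = 546/24 - 24/48 = 22.25.
        z = (W - E[W]) / sqrt(Var[W]) = (7 - 10.5) / 4.7170 = -0.7420.
        Two-sided p = 2*Phi(z) = 0.458088.
Step 6: alpha = 0.05. fail to reject H0.

W+ = 7, W- = 14, W = min = 7, p = 0.458088, fail to reject H0.


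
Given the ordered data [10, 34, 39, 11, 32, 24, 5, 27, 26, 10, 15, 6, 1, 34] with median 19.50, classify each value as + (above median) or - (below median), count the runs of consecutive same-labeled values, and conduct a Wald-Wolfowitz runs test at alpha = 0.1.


Step 1: Compute median = 19.50; label A = above, B = below.
Labels in order: BAABAABAABBBBA  (n_A = 7, n_B = 7)
Step 2: Count runs R = 8.
Step 3: Under H0 (random ordering), E[R] = 2*n_A*n_B/(n_A+n_B) + 1 = 2*7*7/14 + 1 = 8.0000.
        Var[R] = 2*n_A*n_B*(2*n_A*n_B - n_A - n_B) / ((n_A+n_B)^2 * (n_A+n_B-1)) = 8232/2548 = 3.2308.
        SD[R] = 1.7974.
Step 4: R = E[R], so z = 0 with no continuity correction.
Step 5: Two-sided p-value via normal approximation = 2*(1 - Phi(|z|)) = 1.000000.
Step 6: alpha = 0.1. fail to reject H0.

R = 8, z = 0.0000, p = 1.000000, fail to reject H0.


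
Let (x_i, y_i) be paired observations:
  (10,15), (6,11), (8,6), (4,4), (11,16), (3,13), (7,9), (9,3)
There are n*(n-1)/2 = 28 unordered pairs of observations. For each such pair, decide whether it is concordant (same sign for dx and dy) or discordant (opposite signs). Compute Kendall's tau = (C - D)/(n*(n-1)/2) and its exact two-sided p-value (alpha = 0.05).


Step 1: Enumerate the 28 unordered pairs (i,j) with i<j and classify each by sign(x_j-x_i) * sign(y_j-y_i).
  (1,2):dx=-4,dy=-4->C; (1,3):dx=-2,dy=-9->C; (1,4):dx=-6,dy=-11->C; (1,5):dx=+1,dy=+1->C
  (1,6):dx=-7,dy=-2->C; (1,7):dx=-3,dy=-6->C; (1,8):dx=-1,dy=-12->C; (2,3):dx=+2,dy=-5->D
  (2,4):dx=-2,dy=-7->C; (2,5):dx=+5,dy=+5->C; (2,6):dx=-3,dy=+2->D; (2,7):dx=+1,dy=-2->D
  (2,8):dx=+3,dy=-8->D; (3,4):dx=-4,dy=-2->C; (3,5):dx=+3,dy=+10->C; (3,6):dx=-5,dy=+7->D
  (3,7):dx=-1,dy=+3->D; (3,8):dx=+1,dy=-3->D; (4,5):dx=+7,dy=+12->C; (4,6):dx=-1,dy=+9->D
  (4,7):dx=+3,dy=+5->C; (4,8):dx=+5,dy=-1->D; (5,6):dx=-8,dy=-3->C; (5,7):dx=-4,dy=-7->C
  (5,8):dx=-2,dy=-13->C; (6,7):dx=+4,dy=-4->D; (6,8):dx=+6,dy=-10->D; (7,8):dx=+2,dy=-6->D
Step 2: C = 16, D = 12, total pairs = 28.
Step 3: tau = (C - D)/(n(n-1)/2) = (16 - 12)/28 = 0.142857.
Step 4: Exact two-sided p-value (enumerate n! = 40320 permutations of y under H0): p = 0.719544.
Step 5: alpha = 0.05. fail to reject H0.

tau_b = 0.1429 (C=16, D=12), p = 0.719544, fail to reject H0.


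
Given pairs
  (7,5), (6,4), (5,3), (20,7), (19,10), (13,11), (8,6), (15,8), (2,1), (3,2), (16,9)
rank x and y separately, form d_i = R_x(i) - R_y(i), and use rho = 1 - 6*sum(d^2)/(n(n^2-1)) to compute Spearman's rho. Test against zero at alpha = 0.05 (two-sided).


Step 1: Rank x and y separately (midranks; no ties here).
rank(x): 7->5, 6->4, 5->3, 20->11, 19->10, 13->7, 8->6, 15->8, 2->1, 3->2, 16->9
rank(y): 5->5, 4->4, 3->3, 7->7, 10->10, 11->11, 6->6, 8->8, 1->1, 2->2, 9->9
Step 2: d_i = R_x(i) - R_y(i); compute d_i^2.
  (5-5)^2=0, (4-4)^2=0, (3-3)^2=0, (11-7)^2=16, (10-10)^2=0, (7-11)^2=16, (6-6)^2=0, (8-8)^2=0, (1-1)^2=0, (2-2)^2=0, (9-9)^2=0
sum(d^2) = 32.
Step 3: rho = 1 - 6*32 / (11*(11^2 - 1)) = 1 - 192/1320 = 0.854545.
Step 4: Under H0, t = rho * sqrt((n-2)/(1-rho^2)) = 4.9360 ~ t(9).
Step 5: Two-sided p-value from the t-distribution with 9 df = 0.000807.
Step 6: alpha = 0.05. reject H0.

rho = 0.8545, p = 0.000807, reject H0 at alpha = 0.05.


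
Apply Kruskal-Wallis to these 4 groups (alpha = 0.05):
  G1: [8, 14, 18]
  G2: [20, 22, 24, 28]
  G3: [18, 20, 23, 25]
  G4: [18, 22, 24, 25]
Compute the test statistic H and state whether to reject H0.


Step 1: Combine all N = 15 observations and assign midranks.
sorted (value, group, rank): (8,G1,1), (14,G1,2), (18,G1,4), (18,G3,4), (18,G4,4), (20,G2,6.5), (20,G3,6.5), (22,G2,8.5), (22,G4,8.5), (23,G3,10), (24,G2,11.5), (24,G4,11.5), (25,G3,13.5), (25,G4,13.5), (28,G2,15)
Step 2: Sum ranks within each group.
R_1 = 7 (n_1 = 3)
R_2 = 41.5 (n_2 = 4)
R_3 = 34 (n_3 = 4)
R_4 = 37.5 (n_4 = 4)
Step 3: H = 12/(N(N+1)) * sum(R_i^2/n_i) - 3(N+1)
     = 12/(15*16) * (7^2/3 + 41.5^2/4 + 34^2/4 + 37.5^2/4) - 3*16
     = 0.050000 * 1087.46 - 48
     = 6.372917.
Step 4: Ties present; correction factor C = 1 - 48/(15^3 - 15) = 0.985714. Corrected H = 6.372917 / 0.985714 = 6.465278.
Step 5: Under H0, H ~ chi^2(3); p-value = 0.091042.
Step 6: alpha = 0.05. fail to reject H0.

H = 6.4653, df = 3, p = 0.091042, fail to reject H0.


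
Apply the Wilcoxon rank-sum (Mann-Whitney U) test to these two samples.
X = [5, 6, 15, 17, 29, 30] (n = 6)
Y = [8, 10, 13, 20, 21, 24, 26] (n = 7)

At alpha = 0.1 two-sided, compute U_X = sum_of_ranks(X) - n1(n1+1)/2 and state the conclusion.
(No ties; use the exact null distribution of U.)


Step 1: Combine and sort all 13 observations; assign midranks.
sorted (value, group): (5,X), (6,X), (8,Y), (10,Y), (13,Y), (15,X), (17,X), (20,Y), (21,Y), (24,Y), (26,Y), (29,X), (30,X)
ranks: 5->1, 6->2, 8->3, 10->4, 13->5, 15->6, 17->7, 20->8, 21->9, 24->10, 26->11, 29->12, 30->13
Step 2: Rank sum for X: R1 = 1 + 2 + 6 + 7 + 12 + 13 = 41.
Step 3: U_X = R1 - n1(n1+1)/2 = 41 - 6*7/2 = 41 - 21 = 20.
       U_Y = n1*n2 - U_X = 42 - 20 = 22.
Step 4: No ties, so the exact null distribution of U (based on enumerating the C(13,6) = 1716 equally likely rank assignments) gives the two-sided p-value.
Step 5: p-value = 0.945221; compare to alpha = 0.1. fail to reject H0.

U_X = 20, p = 0.945221, fail to reject H0 at alpha = 0.1.


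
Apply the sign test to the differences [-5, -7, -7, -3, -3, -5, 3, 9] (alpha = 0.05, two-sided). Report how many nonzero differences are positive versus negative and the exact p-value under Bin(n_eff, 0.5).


Step 1: Discard zero differences. Original n = 8; n_eff = number of nonzero differences = 8.
Nonzero differences (with sign): -5, -7, -7, -3, -3, -5, +3, +9
Step 2: Count signs: positive = 2, negative = 6.
Step 3: Under H0: P(positive) = 0.5, so the number of positives S ~ Bin(8, 0.5).
Step 4: Two-sided exact p-value = sum of Bin(8,0.5) probabilities at or below the observed probability = 0.289062.
Step 5: alpha = 0.05. fail to reject H0.

n_eff = 8, pos = 2, neg = 6, p = 0.289062, fail to reject H0.


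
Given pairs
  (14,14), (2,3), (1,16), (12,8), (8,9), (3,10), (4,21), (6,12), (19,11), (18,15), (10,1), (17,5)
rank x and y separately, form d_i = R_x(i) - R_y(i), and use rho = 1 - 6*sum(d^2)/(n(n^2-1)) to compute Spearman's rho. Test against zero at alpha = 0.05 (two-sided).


Step 1: Rank x and y separately (midranks; no ties here).
rank(x): 14->9, 2->2, 1->1, 12->8, 8->6, 3->3, 4->4, 6->5, 19->12, 18->11, 10->7, 17->10
rank(y): 14->9, 3->2, 16->11, 8->4, 9->5, 10->6, 21->12, 12->8, 11->7, 15->10, 1->1, 5->3
Step 2: d_i = R_x(i) - R_y(i); compute d_i^2.
  (9-9)^2=0, (2-2)^2=0, (1-11)^2=100, (8-4)^2=16, (6-5)^2=1, (3-6)^2=9, (4-12)^2=64, (5-8)^2=9, (12-7)^2=25, (11-10)^2=1, (7-1)^2=36, (10-3)^2=49
sum(d^2) = 310.
Step 3: rho = 1 - 6*310 / (12*(12^2 - 1)) = 1 - 1860/1716 = -0.083916.
Step 4: Under H0, t = rho * sqrt((n-2)/(1-rho^2)) = -0.2663 ~ t(10).
Step 5: Two-sided p-value from the t-distribution with 10 df = 0.795415.
Step 6: alpha = 0.05. fail to reject H0.

rho = -0.0839, p = 0.795415, fail to reject H0 at alpha = 0.05.


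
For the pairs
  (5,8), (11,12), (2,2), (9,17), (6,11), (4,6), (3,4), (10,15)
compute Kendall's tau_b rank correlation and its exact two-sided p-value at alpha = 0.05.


Step 1: Enumerate the 28 unordered pairs (i,j) with i<j and classify each by sign(x_j-x_i) * sign(y_j-y_i).
  (1,2):dx=+6,dy=+4->C; (1,3):dx=-3,dy=-6->C; (1,4):dx=+4,dy=+9->C; (1,5):dx=+1,dy=+3->C
  (1,6):dx=-1,dy=-2->C; (1,7):dx=-2,dy=-4->C; (1,8):dx=+5,dy=+7->C; (2,3):dx=-9,dy=-10->C
  (2,4):dx=-2,dy=+5->D; (2,5):dx=-5,dy=-1->C; (2,6):dx=-7,dy=-6->C; (2,7):dx=-8,dy=-8->C
  (2,8):dx=-1,dy=+3->D; (3,4):dx=+7,dy=+15->C; (3,5):dx=+4,dy=+9->C; (3,6):dx=+2,dy=+4->C
  (3,7):dx=+1,dy=+2->C; (3,8):dx=+8,dy=+13->C; (4,5):dx=-3,dy=-6->C; (4,6):dx=-5,dy=-11->C
  (4,7):dx=-6,dy=-13->C; (4,8):dx=+1,dy=-2->D; (5,6):dx=-2,dy=-5->C; (5,7):dx=-3,dy=-7->C
  (5,8):dx=+4,dy=+4->C; (6,7):dx=-1,dy=-2->C; (6,8):dx=+6,dy=+9->C; (7,8):dx=+7,dy=+11->C
Step 2: C = 25, D = 3, total pairs = 28.
Step 3: tau = (C - D)/(n(n-1)/2) = (25 - 3)/28 = 0.785714.
Step 4: Exact two-sided p-value (enumerate n! = 40320 permutations of y under H0): p = 0.005506.
Step 5: alpha = 0.05. reject H0.

tau_b = 0.7857 (C=25, D=3), p = 0.005506, reject H0.


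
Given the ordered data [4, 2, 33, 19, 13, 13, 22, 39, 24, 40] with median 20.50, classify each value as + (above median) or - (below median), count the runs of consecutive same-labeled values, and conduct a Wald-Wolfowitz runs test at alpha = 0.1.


Step 1: Compute median = 20.50; label A = above, B = below.
Labels in order: BBABBBAAAA  (n_A = 5, n_B = 5)
Step 2: Count runs R = 4.
Step 3: Under H0 (random ordering), E[R] = 2*n_A*n_B/(n_A+n_B) + 1 = 2*5*5/10 + 1 = 6.0000.
        Var[R] = 2*n_A*n_B*(2*n_A*n_B - n_A - n_B) / ((n_A+n_B)^2 * (n_A+n_B-1)) = 2000/900 = 2.2222.
        SD[R] = 1.4907.
Step 4: Continuity-corrected z = (R + 0.5 - E[R]) / SD[R] = (4 + 0.5 - 6.0000) / 1.4907 = -1.0062.
Step 5: Two-sided p-value via normal approximation = 2*(1 - Phi(|z|)) = 0.314305.
Step 6: alpha = 0.1. fail to reject H0.

R = 4, z = -1.0062, p = 0.314305, fail to reject H0.


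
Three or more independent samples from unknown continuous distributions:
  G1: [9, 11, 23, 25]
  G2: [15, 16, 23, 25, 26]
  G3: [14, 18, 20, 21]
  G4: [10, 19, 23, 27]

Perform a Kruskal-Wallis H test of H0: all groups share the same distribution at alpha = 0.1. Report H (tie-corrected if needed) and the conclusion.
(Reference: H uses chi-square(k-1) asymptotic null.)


Step 1: Combine all N = 17 observations and assign midranks.
sorted (value, group, rank): (9,G1,1), (10,G4,2), (11,G1,3), (14,G3,4), (15,G2,5), (16,G2,6), (18,G3,7), (19,G4,8), (20,G3,9), (21,G3,10), (23,G1,12), (23,G2,12), (23,G4,12), (25,G1,14.5), (25,G2,14.5), (26,G2,16), (27,G4,17)
Step 2: Sum ranks within each group.
R_1 = 30.5 (n_1 = 4)
R_2 = 53.5 (n_2 = 5)
R_3 = 30 (n_3 = 4)
R_4 = 39 (n_4 = 4)
Step 3: H = 12/(N(N+1)) * sum(R_i^2/n_i) - 3(N+1)
     = 12/(17*18) * (30.5^2/4 + 53.5^2/5 + 30^2/4 + 39^2/4) - 3*18
     = 0.039216 * 1410.26 - 54
     = 1.304412.
Step 4: Ties present; correction factor C = 1 - 30/(17^3 - 17) = 0.993873. Corrected H = 1.304412 / 0.993873 = 1.312454.
Step 5: Under H0, H ~ chi^2(3); p-value = 0.726178.
Step 6: alpha = 0.1. fail to reject H0.

H = 1.3125, df = 3, p = 0.726178, fail to reject H0.


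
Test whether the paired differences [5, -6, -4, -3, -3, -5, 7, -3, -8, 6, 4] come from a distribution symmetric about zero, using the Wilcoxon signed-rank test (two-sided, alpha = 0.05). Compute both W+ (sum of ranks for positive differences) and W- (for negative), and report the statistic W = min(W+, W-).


Step 1: Drop any zero differences (none here) and take |d_i|.
|d| = [5, 6, 4, 3, 3, 5, 7, 3, 8, 6, 4]
Step 2: Midrank |d_i| (ties get averaged ranks).
ranks: |5|->6.5, |6|->8.5, |4|->4.5, |3|->2, |3|->2, |5|->6.5, |7|->10, |3|->2, |8|->11, |6|->8.5, |4|->4.5
Step 3: Attach original signs; sum ranks with positive sign and with negative sign.
W+ = 6.5 + 10 + 8.5 + 4.5 = 29.5
W- = 8.5 + 4.5 + 2 + 2 + 6.5 + 2 + 11 = 36.5
(Check: W+ + W- = 66 should equal n(n+1)/2 = 66.)
Step 4: Test statistic W = min(W+, W-) = 29.5.
Step 5: Ties in |d|, so use the tie-corrected normal approximation.
        E[W] = n(n+1)/4 = 11*12/4 = 33.
        Tie groups: |d|=3 (t=3), |d|=4 (t=2), |d|=5 (t=2), |d|=6 (t=2); sum(t^3 - t) = 42.
        Var[W] = n(n+1)(2n+1)/24 - sum(t^3-t)/48 = 3036/24 - 42/48 = 125.625.
        z = (W - E[W]) / sqrt(Var[W]) = (29.5 - 33) / 11.2083 = -0.3123.
        Two-sided p = 2*Phi(z) = 0.754835.
Step 6: alpha = 0.05. fail to reject H0.

W+ = 29.5, W- = 36.5, W = min = 29.5, p = 0.754835, fail to reject H0.


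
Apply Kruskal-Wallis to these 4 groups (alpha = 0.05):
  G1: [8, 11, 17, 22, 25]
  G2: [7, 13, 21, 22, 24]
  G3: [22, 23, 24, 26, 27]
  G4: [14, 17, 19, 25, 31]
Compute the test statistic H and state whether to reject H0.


Step 1: Combine all N = 20 observations and assign midranks.
sorted (value, group, rank): (7,G2,1), (8,G1,2), (11,G1,3), (13,G2,4), (14,G4,5), (17,G1,6.5), (17,G4,6.5), (19,G4,8), (21,G2,9), (22,G1,11), (22,G2,11), (22,G3,11), (23,G3,13), (24,G2,14.5), (24,G3,14.5), (25,G1,16.5), (25,G4,16.5), (26,G3,18), (27,G3,19), (31,G4,20)
Step 2: Sum ranks within each group.
R_1 = 39 (n_1 = 5)
R_2 = 39.5 (n_2 = 5)
R_3 = 75.5 (n_3 = 5)
R_4 = 56 (n_4 = 5)
Step 3: H = 12/(N(N+1)) * sum(R_i^2/n_i) - 3(N+1)
     = 12/(20*21) * (39^2/5 + 39.5^2/5 + 75.5^2/5 + 56^2/5) - 3*21
     = 0.028571 * 2383.5 - 63
     = 5.100000.
Step 4: Ties present; correction factor C = 1 - 42/(20^3 - 20) = 0.994737. Corrected H = 5.100000 / 0.994737 = 5.126984.
Step 5: Under H0, H ~ chi^2(3); p-value = 0.162731.
Step 6: alpha = 0.05. fail to reject H0.

H = 5.1270, df = 3, p = 0.162731, fail to reject H0.


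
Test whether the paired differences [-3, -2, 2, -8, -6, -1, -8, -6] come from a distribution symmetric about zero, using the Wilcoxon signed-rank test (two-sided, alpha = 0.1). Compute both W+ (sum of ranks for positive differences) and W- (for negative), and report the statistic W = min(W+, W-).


Step 1: Drop any zero differences (none here) and take |d_i|.
|d| = [3, 2, 2, 8, 6, 1, 8, 6]
Step 2: Midrank |d_i| (ties get averaged ranks).
ranks: |3|->4, |2|->2.5, |2|->2.5, |8|->7.5, |6|->5.5, |1|->1, |8|->7.5, |6|->5.5
Step 3: Attach original signs; sum ranks with positive sign and with negative sign.
W+ = 2.5 = 2.5
W- = 4 + 2.5 + 7.5 + 5.5 + 1 + 7.5 + 5.5 = 33.5
(Check: W+ + W- = 36 should equal n(n+1)/2 = 36.)
Step 4: Test statistic W = min(W+, W-) = 2.5.
Step 5: Ties in |d|, so use the tie-corrected normal approximation.
        E[W] = n(n+1)/4 = 8*9/4 = 18.
        Tie groups: |d|=2 (t=2), |d|=6 (t=2), |d|=8 (t=2); sum(t^3 - t) = 18.
        Var[W] = n(n+1)(2n+1)/24 - sum(t^3-t)/48 = 1224/24 - 18/48 = 50.625.
        z = (W - E[W]) / sqrt(Var[W]) = (2.5 - 18) / 7.1151 = -2.1785.
        Two-sided p = 2*Phi(z) = 0.029372.
Step 6: alpha = 0.1. reject H0.

W+ = 2.5, W- = 33.5, W = min = 2.5, p = 0.029372, reject H0.


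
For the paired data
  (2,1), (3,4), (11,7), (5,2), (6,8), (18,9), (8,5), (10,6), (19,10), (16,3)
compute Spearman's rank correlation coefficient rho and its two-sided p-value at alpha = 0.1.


Step 1: Rank x and y separately (midranks; no ties here).
rank(x): 2->1, 3->2, 11->7, 5->3, 6->4, 18->9, 8->5, 10->6, 19->10, 16->8
rank(y): 1->1, 4->4, 7->7, 2->2, 8->8, 9->9, 5->5, 6->6, 10->10, 3->3
Step 2: d_i = R_x(i) - R_y(i); compute d_i^2.
  (1-1)^2=0, (2-4)^2=4, (7-7)^2=0, (3-2)^2=1, (4-8)^2=16, (9-9)^2=0, (5-5)^2=0, (6-6)^2=0, (10-10)^2=0, (8-3)^2=25
sum(d^2) = 46.
Step 3: rho = 1 - 6*46 / (10*(10^2 - 1)) = 1 - 276/990 = 0.721212.
Step 4: Under H0, t = rho * sqrt((n-2)/(1-rho^2)) = 2.9448 ~ t(8).
Step 5: Two-sided p-value from the t-distribution with 8 df = 0.018573.
Step 6: alpha = 0.1. reject H0.

rho = 0.7212, p = 0.018573, reject H0 at alpha = 0.1.


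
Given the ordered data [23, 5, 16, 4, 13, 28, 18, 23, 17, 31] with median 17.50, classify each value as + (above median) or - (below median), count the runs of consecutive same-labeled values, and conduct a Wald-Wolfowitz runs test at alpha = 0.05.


Step 1: Compute median = 17.50; label A = above, B = below.
Labels in order: ABBBBAAABA  (n_A = 5, n_B = 5)
Step 2: Count runs R = 5.
Step 3: Under H0 (random ordering), E[R] = 2*n_A*n_B/(n_A+n_B) + 1 = 2*5*5/10 + 1 = 6.0000.
        Var[R] = 2*n_A*n_B*(2*n_A*n_B - n_A - n_B) / ((n_A+n_B)^2 * (n_A+n_B-1)) = 2000/900 = 2.2222.
        SD[R] = 1.4907.
Step 4: Continuity-corrected z = (R + 0.5 - E[R]) / SD[R] = (5 + 0.5 - 6.0000) / 1.4907 = -0.3354.
Step 5: Two-sided p-value via normal approximation = 2*(1 - Phi(|z|)) = 0.737316.
Step 6: alpha = 0.05. fail to reject H0.

R = 5, z = -0.3354, p = 0.737316, fail to reject H0.


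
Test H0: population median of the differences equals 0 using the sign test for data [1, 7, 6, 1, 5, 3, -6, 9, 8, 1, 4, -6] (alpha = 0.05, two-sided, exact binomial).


Step 1: Discard zero differences. Original n = 12; n_eff = number of nonzero differences = 12.
Nonzero differences (with sign): +1, +7, +6, +1, +5, +3, -6, +9, +8, +1, +4, -6
Step 2: Count signs: positive = 10, negative = 2.
Step 3: Under H0: P(positive) = 0.5, so the number of positives S ~ Bin(12, 0.5).
Step 4: Two-sided exact p-value = sum of Bin(12,0.5) probabilities at or below the observed probability = 0.038574.
Step 5: alpha = 0.05. reject H0.

n_eff = 12, pos = 10, neg = 2, p = 0.038574, reject H0.


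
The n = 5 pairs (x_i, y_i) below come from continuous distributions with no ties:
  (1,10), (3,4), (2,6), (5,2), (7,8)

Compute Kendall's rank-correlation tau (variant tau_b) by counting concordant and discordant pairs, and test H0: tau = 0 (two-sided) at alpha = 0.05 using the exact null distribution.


Step 1: Enumerate the 10 unordered pairs (i,j) with i<j and classify each by sign(x_j-x_i) * sign(y_j-y_i).
  (1,2):dx=+2,dy=-6->D; (1,3):dx=+1,dy=-4->D; (1,4):dx=+4,dy=-8->D; (1,5):dx=+6,dy=-2->D
  (2,3):dx=-1,dy=+2->D; (2,4):dx=+2,dy=-2->D; (2,5):dx=+4,dy=+4->C; (3,4):dx=+3,dy=-4->D
  (3,5):dx=+5,dy=+2->C; (4,5):dx=+2,dy=+6->C
Step 2: C = 3, D = 7, total pairs = 10.
Step 3: tau = (C - D)/(n(n-1)/2) = (3 - 7)/10 = -0.400000.
Step 4: Exact two-sided p-value (enumerate n! = 120 permutations of y under H0): p = 0.483333.
Step 5: alpha = 0.05. fail to reject H0.

tau_b = -0.4000 (C=3, D=7), p = 0.483333, fail to reject H0.


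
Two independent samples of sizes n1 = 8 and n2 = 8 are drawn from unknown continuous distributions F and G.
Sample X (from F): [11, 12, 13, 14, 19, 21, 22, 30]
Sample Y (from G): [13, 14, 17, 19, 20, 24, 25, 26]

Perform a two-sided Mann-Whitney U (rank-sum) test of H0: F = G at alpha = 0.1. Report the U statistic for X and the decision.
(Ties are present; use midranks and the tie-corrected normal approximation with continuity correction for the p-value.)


Step 1: Combine and sort all 16 observations; assign midranks.
sorted (value, group): (11,X), (12,X), (13,X), (13,Y), (14,X), (14,Y), (17,Y), (19,X), (19,Y), (20,Y), (21,X), (22,X), (24,Y), (25,Y), (26,Y), (30,X)
ranks: 11->1, 12->2, 13->3.5, 13->3.5, 14->5.5, 14->5.5, 17->7, 19->8.5, 19->8.5, 20->10, 21->11, 22->12, 24->13, 25->14, 26->15, 30->16
Step 2: Rank sum for X: R1 = 1 + 2 + 3.5 + 5.5 + 8.5 + 11 + 12 + 16 = 59.5.
Step 3: U_X = R1 - n1(n1+1)/2 = 59.5 - 8*9/2 = 59.5 - 36 = 23.5.
       U_Y = n1*n2 - U_X = 64 - 23.5 = 40.5.
Step 4: Ties are present, so use the tie-corrected normal approximation (with continuity correction) for the p-value.
Step 5: p-value = 0.399773; compare to alpha = 0.1. fail to reject H0.

U_X = 23.5, p = 0.399773, fail to reject H0 at alpha = 0.1.


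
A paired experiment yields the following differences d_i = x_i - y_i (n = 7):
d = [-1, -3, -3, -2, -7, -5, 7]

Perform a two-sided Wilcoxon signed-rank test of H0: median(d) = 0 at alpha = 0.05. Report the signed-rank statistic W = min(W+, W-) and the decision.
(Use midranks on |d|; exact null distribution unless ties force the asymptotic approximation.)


Step 1: Drop any zero differences (none here) and take |d_i|.
|d| = [1, 3, 3, 2, 7, 5, 7]
Step 2: Midrank |d_i| (ties get averaged ranks).
ranks: |1|->1, |3|->3.5, |3|->3.5, |2|->2, |7|->6.5, |5|->5, |7|->6.5
Step 3: Attach original signs; sum ranks with positive sign and with negative sign.
W+ = 6.5 = 6.5
W- = 1 + 3.5 + 3.5 + 2 + 6.5 + 5 = 21.5
(Check: W+ + W- = 28 should equal n(n+1)/2 = 28.)
Step 4: Test statistic W = min(W+, W-) = 6.5.
Step 5: Ties in |d|, so use the tie-corrected normal approximation.
        E[W] = n(n+1)/4 = 7*8/4 = 14.
        Tie groups: |d|=3 (t=2), |d|=7 (t=2); sum(t^3 - t) = 12.
        Var[W] = n(n+1)(2n+1)/24 - sum(t^3-t)/48 = 840/24 - 12/48 = 34.75.
        z = (W - E[W]) / sqrt(Var[W]) = (6.5 - 14) / 5.8949 = -1.2723.
        Two-sided p = 2*Phi(z) = 0.203272.
Step 6: alpha = 0.05. fail to reject H0.

W+ = 6.5, W- = 21.5, W = min = 6.5, p = 0.203272, fail to reject H0.


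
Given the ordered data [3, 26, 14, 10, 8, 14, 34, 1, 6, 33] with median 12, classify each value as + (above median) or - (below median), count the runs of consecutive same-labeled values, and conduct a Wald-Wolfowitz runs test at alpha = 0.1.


Step 1: Compute median = 12; label A = above, B = below.
Labels in order: BAABBAABBA  (n_A = 5, n_B = 5)
Step 2: Count runs R = 6.
Step 3: Under H0 (random ordering), E[R] = 2*n_A*n_B/(n_A+n_B) + 1 = 2*5*5/10 + 1 = 6.0000.
        Var[R] = 2*n_A*n_B*(2*n_A*n_B - n_A - n_B) / ((n_A+n_B)^2 * (n_A+n_B-1)) = 2000/900 = 2.2222.
        SD[R] = 1.4907.
Step 4: R = E[R], so z = 0 with no continuity correction.
Step 5: Two-sided p-value via normal approximation = 2*(1 - Phi(|z|)) = 1.000000.
Step 6: alpha = 0.1. fail to reject H0.

R = 6, z = 0.0000, p = 1.000000, fail to reject H0.


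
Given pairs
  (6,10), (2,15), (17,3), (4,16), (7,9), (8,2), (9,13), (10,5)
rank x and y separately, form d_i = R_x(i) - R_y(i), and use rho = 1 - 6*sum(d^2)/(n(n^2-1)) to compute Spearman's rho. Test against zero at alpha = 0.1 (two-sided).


Step 1: Rank x and y separately (midranks; no ties here).
rank(x): 6->3, 2->1, 17->8, 4->2, 7->4, 8->5, 9->6, 10->7
rank(y): 10->5, 15->7, 3->2, 16->8, 9->4, 2->1, 13->6, 5->3
Step 2: d_i = R_x(i) - R_y(i); compute d_i^2.
  (3-5)^2=4, (1-7)^2=36, (8-2)^2=36, (2-8)^2=36, (4-4)^2=0, (5-1)^2=16, (6-6)^2=0, (7-3)^2=16
sum(d^2) = 144.
Step 3: rho = 1 - 6*144 / (8*(8^2 - 1)) = 1 - 864/504 = -0.714286.
Step 4: Under H0, t = rho * sqrt((n-2)/(1-rho^2)) = -2.5000 ~ t(6).
Step 5: Two-sided p-value from the t-distribution with 6 df = 0.046528.
Step 6: alpha = 0.1. reject H0.

rho = -0.7143, p = 0.046528, reject H0 at alpha = 0.1.


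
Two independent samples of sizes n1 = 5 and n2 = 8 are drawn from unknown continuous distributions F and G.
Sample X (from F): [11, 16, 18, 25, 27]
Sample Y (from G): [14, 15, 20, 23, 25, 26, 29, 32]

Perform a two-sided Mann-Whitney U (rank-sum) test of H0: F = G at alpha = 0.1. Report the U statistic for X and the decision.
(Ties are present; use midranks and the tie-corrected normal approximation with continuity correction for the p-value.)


Step 1: Combine and sort all 13 observations; assign midranks.
sorted (value, group): (11,X), (14,Y), (15,Y), (16,X), (18,X), (20,Y), (23,Y), (25,X), (25,Y), (26,Y), (27,X), (29,Y), (32,Y)
ranks: 11->1, 14->2, 15->3, 16->4, 18->5, 20->6, 23->7, 25->8.5, 25->8.5, 26->10, 27->11, 29->12, 32->13
Step 2: Rank sum for X: R1 = 1 + 4 + 5 + 8.5 + 11 = 29.5.
Step 3: U_X = R1 - n1(n1+1)/2 = 29.5 - 5*6/2 = 29.5 - 15 = 14.5.
       U_Y = n1*n2 - U_X = 40 - 14.5 = 25.5.
Step 4: Ties are present, so use the tie-corrected normal approximation (with continuity correction) for the p-value.
Step 5: p-value = 0.463600; compare to alpha = 0.1. fail to reject H0.

U_X = 14.5, p = 0.463600, fail to reject H0 at alpha = 0.1.


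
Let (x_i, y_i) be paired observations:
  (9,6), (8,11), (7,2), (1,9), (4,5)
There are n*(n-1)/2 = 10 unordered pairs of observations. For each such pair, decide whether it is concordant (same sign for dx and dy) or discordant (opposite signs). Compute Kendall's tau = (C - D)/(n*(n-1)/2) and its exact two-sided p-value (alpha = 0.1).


Step 1: Enumerate the 10 unordered pairs (i,j) with i<j and classify each by sign(x_j-x_i) * sign(y_j-y_i).
  (1,2):dx=-1,dy=+5->D; (1,3):dx=-2,dy=-4->C; (1,4):dx=-8,dy=+3->D; (1,5):dx=-5,dy=-1->C
  (2,3):dx=-1,dy=-9->C; (2,4):dx=-7,dy=-2->C; (2,5):dx=-4,dy=-6->C; (3,4):dx=-6,dy=+7->D
  (3,5):dx=-3,dy=+3->D; (4,5):dx=+3,dy=-4->D
Step 2: C = 5, D = 5, total pairs = 10.
Step 3: tau = (C - D)/(n(n-1)/2) = (5 - 5)/10 = 0.000000.
Step 4: Exact two-sided p-value (enumerate n! = 120 permutations of y under H0): p = 1.000000.
Step 5: alpha = 0.1. fail to reject H0.

tau_b = 0.0000 (C=5, D=5), p = 1.000000, fail to reject H0.


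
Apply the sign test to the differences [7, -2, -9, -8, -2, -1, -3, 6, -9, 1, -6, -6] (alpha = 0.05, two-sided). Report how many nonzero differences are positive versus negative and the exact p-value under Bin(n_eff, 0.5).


Step 1: Discard zero differences. Original n = 12; n_eff = number of nonzero differences = 12.
Nonzero differences (with sign): +7, -2, -9, -8, -2, -1, -3, +6, -9, +1, -6, -6
Step 2: Count signs: positive = 3, negative = 9.
Step 3: Under H0: P(positive) = 0.5, so the number of positives S ~ Bin(12, 0.5).
Step 4: Two-sided exact p-value = sum of Bin(12,0.5) probabilities at or below the observed probability = 0.145996.
Step 5: alpha = 0.05. fail to reject H0.

n_eff = 12, pos = 3, neg = 9, p = 0.145996, fail to reject H0.


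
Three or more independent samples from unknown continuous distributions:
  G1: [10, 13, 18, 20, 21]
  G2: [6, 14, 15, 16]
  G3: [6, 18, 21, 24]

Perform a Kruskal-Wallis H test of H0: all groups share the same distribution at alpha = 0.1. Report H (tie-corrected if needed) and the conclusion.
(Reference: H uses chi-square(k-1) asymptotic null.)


Step 1: Combine all N = 13 observations and assign midranks.
sorted (value, group, rank): (6,G2,1.5), (6,G3,1.5), (10,G1,3), (13,G1,4), (14,G2,5), (15,G2,6), (16,G2,7), (18,G1,8.5), (18,G3,8.5), (20,G1,10), (21,G1,11.5), (21,G3,11.5), (24,G3,13)
Step 2: Sum ranks within each group.
R_1 = 37 (n_1 = 5)
R_2 = 19.5 (n_2 = 4)
R_3 = 34.5 (n_3 = 4)
Step 3: H = 12/(N(N+1)) * sum(R_i^2/n_i) - 3(N+1)
     = 12/(13*14) * (37^2/5 + 19.5^2/4 + 34.5^2/4) - 3*14
     = 0.065934 * 666.425 - 42
     = 1.940110.
Step 4: Ties present; correction factor C = 1 - 18/(13^3 - 13) = 0.991758. Corrected H = 1.940110 / 0.991758 = 1.956233.
Step 5: Under H0, H ~ chi^2(2); p-value = 0.376019.
Step 6: alpha = 0.1. fail to reject H0.

H = 1.9562, df = 2, p = 0.376019, fail to reject H0.


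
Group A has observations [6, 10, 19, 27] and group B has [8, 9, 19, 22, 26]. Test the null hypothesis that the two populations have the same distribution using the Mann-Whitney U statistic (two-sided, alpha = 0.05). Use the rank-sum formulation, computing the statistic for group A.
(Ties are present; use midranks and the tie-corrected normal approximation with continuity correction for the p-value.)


Step 1: Combine and sort all 9 observations; assign midranks.
sorted (value, group): (6,X), (8,Y), (9,Y), (10,X), (19,X), (19,Y), (22,Y), (26,Y), (27,X)
ranks: 6->1, 8->2, 9->3, 10->4, 19->5.5, 19->5.5, 22->7, 26->8, 27->9
Step 2: Rank sum for X: R1 = 1 + 4 + 5.5 + 9 = 19.5.
Step 3: U_X = R1 - n1(n1+1)/2 = 19.5 - 4*5/2 = 19.5 - 10 = 9.5.
       U_Y = n1*n2 - U_X = 20 - 9.5 = 10.5.
Step 4: Ties are present, so use the tie-corrected normal approximation (with continuity correction) for the p-value.
Step 5: p-value = 1.000000; compare to alpha = 0.05. fail to reject H0.

U_X = 9.5, p = 1.000000, fail to reject H0 at alpha = 0.05.


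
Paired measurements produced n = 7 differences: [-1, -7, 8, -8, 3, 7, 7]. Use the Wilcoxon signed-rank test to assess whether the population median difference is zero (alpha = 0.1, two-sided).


Step 1: Drop any zero differences (none here) and take |d_i|.
|d| = [1, 7, 8, 8, 3, 7, 7]
Step 2: Midrank |d_i| (ties get averaged ranks).
ranks: |1|->1, |7|->4, |8|->6.5, |8|->6.5, |3|->2, |7|->4, |7|->4
Step 3: Attach original signs; sum ranks with positive sign and with negative sign.
W+ = 6.5 + 2 + 4 + 4 = 16.5
W- = 1 + 4 + 6.5 = 11.5
(Check: W+ + W- = 28 should equal n(n+1)/2 = 28.)
Step 4: Test statistic W = min(W+, W-) = 11.5.
Step 5: Ties in |d|, so use the tie-corrected normal approximation.
        E[W] = n(n+1)/4 = 7*8/4 = 14.
        Tie groups: |d|=7 (t=3), |d|=8 (t=2); sum(t^3 - t) = 30.
        Var[W] = n(n+1)(2n+1)/24 - sum(t^3-t)/48 = 840/24 - 30/48 = 34.375.
        z = (W - E[W]) / sqrt(Var[W]) = (11.5 - 14) / 5.8630 = -0.4264.
        Two-sided p = 2*Phi(z) = 0.669815.
Step 6: alpha = 0.1. fail to reject H0.

W+ = 16.5, W- = 11.5, W = min = 11.5, p = 0.669815, fail to reject H0.


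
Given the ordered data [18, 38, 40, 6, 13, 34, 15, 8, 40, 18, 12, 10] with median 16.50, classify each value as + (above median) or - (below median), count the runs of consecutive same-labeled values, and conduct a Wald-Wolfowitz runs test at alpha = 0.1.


Step 1: Compute median = 16.50; label A = above, B = below.
Labels in order: AAABBABBAABB  (n_A = 6, n_B = 6)
Step 2: Count runs R = 6.
Step 3: Under H0 (random ordering), E[R] = 2*n_A*n_B/(n_A+n_B) + 1 = 2*6*6/12 + 1 = 7.0000.
        Var[R] = 2*n_A*n_B*(2*n_A*n_B - n_A - n_B) / ((n_A+n_B)^2 * (n_A+n_B-1)) = 4320/1584 = 2.7273.
        SD[R] = 1.6514.
Step 4: Continuity-corrected z = (R + 0.5 - E[R]) / SD[R] = (6 + 0.5 - 7.0000) / 1.6514 = -0.3028.
Step 5: Two-sided p-value via normal approximation = 2*(1 - Phi(|z|)) = 0.762069.
Step 6: alpha = 0.1. fail to reject H0.

R = 6, z = -0.3028, p = 0.762069, fail to reject H0.


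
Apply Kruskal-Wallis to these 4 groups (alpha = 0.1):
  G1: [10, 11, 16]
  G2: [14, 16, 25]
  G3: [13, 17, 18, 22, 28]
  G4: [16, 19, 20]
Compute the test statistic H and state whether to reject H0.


Step 1: Combine all N = 14 observations and assign midranks.
sorted (value, group, rank): (10,G1,1), (11,G1,2), (13,G3,3), (14,G2,4), (16,G1,6), (16,G2,6), (16,G4,6), (17,G3,8), (18,G3,9), (19,G4,10), (20,G4,11), (22,G3,12), (25,G2,13), (28,G3,14)
Step 2: Sum ranks within each group.
R_1 = 9 (n_1 = 3)
R_2 = 23 (n_2 = 3)
R_3 = 46 (n_3 = 5)
R_4 = 27 (n_4 = 3)
Step 3: H = 12/(N(N+1)) * sum(R_i^2/n_i) - 3(N+1)
     = 12/(14*15) * (9^2/3 + 23^2/3 + 46^2/5 + 27^2/3) - 3*15
     = 0.057143 * 869.533 - 45
     = 4.687619.
Step 4: Ties present; correction factor C = 1 - 24/(14^3 - 14) = 0.991209. Corrected H = 4.687619 / 0.991209 = 4.729194.
Step 5: Under H0, H ~ chi^2(3); p-value = 0.192735.
Step 6: alpha = 0.1. fail to reject H0.

H = 4.7292, df = 3, p = 0.192735, fail to reject H0.


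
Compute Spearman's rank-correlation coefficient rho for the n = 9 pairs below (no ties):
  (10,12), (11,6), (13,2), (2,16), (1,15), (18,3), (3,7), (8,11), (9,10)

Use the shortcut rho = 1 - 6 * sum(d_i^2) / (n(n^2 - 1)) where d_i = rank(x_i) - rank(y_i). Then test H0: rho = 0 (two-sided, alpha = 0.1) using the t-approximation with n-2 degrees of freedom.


Step 1: Rank x and y separately (midranks; no ties here).
rank(x): 10->6, 11->7, 13->8, 2->2, 1->1, 18->9, 3->3, 8->4, 9->5
rank(y): 12->7, 6->3, 2->1, 16->9, 15->8, 3->2, 7->4, 11->6, 10->5
Step 2: d_i = R_x(i) - R_y(i); compute d_i^2.
  (6-7)^2=1, (7-3)^2=16, (8-1)^2=49, (2-9)^2=49, (1-8)^2=49, (9-2)^2=49, (3-4)^2=1, (4-6)^2=4, (5-5)^2=0
sum(d^2) = 218.
Step 3: rho = 1 - 6*218 / (9*(9^2 - 1)) = 1 - 1308/720 = -0.816667.
Step 4: Under H0, t = rho * sqrt((n-2)/(1-rho^2)) = -3.7440 ~ t(7).
Step 5: Two-sided p-value from the t-distribution with 7 df = 0.007225.
Step 6: alpha = 0.1. reject H0.

rho = -0.8167, p = 0.007225, reject H0 at alpha = 0.1.


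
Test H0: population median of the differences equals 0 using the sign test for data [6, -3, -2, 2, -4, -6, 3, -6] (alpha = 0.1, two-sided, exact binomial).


Step 1: Discard zero differences. Original n = 8; n_eff = number of nonzero differences = 8.
Nonzero differences (with sign): +6, -3, -2, +2, -4, -6, +3, -6
Step 2: Count signs: positive = 3, negative = 5.
Step 3: Under H0: P(positive) = 0.5, so the number of positives S ~ Bin(8, 0.5).
Step 4: Two-sided exact p-value = sum of Bin(8,0.5) probabilities at or below the observed probability = 0.726562.
Step 5: alpha = 0.1. fail to reject H0.

n_eff = 8, pos = 3, neg = 5, p = 0.726562, fail to reject H0.
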